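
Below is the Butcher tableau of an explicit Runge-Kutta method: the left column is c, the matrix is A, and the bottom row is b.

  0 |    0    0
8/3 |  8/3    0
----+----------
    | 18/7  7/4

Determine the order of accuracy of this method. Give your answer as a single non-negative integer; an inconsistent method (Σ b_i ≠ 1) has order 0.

0

b = (18/7, 7/4)
c = (0, 8/3)
Σ b_i: 18/7·1 + 7/4·1 = 121/28 ≠ 1 ⇒ order 0.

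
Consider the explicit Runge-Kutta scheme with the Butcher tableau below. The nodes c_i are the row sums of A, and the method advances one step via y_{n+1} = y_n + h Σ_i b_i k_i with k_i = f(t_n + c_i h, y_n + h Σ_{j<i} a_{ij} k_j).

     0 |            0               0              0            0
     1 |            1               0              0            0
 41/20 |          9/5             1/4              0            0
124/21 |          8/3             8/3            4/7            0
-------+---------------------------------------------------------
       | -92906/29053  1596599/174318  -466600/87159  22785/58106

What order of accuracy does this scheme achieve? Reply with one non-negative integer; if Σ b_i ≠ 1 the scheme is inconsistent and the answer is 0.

b = (-92906/29053, 1596599/174318, -466600/87159, 22785/58106)
c = (0, 1, 41/20, 124/21)
Ac = (0, 0, 1/4, 403/105)
Σ b_i: (-92906/29053)·1 + 1596599/174318·1 + (-466600/87159)·1 + 22785/58106·1 = 1 ✓
b·c: 1596599/174318·1 + (-466600/87159)·41/20 + 22785/58106·124/21 = 1/2 ✓
b·c²: 1596599/174318·1 + (-466600/87159)·1681/400 + 22785/58106·15376/441 = 1/3 ✓
b·Ac: (-466600/87159)·1/4 + 22785/58106·403/105 = 1/6 ✓
b·c³: 1596599/174318·1 + (-466600/87159)·68921/8000 + 22785/58106·1906624/9261 = 3204459427/73213560 ≠ 1/4 ⇒ order 3.
b·(c∘Ac): (-466600/87159)·41/80 + 22785/58106·49972/2205 = 1070867/174318 ≠ 1/8
b·Ac²: (-466600/87159)·1/4 + 22785/58106·10643/2100 = 2262593/3486360 ≠ 1/12
b·A²c: 22785/58106·1/7 = 3255/58106 ≠ 1/24

3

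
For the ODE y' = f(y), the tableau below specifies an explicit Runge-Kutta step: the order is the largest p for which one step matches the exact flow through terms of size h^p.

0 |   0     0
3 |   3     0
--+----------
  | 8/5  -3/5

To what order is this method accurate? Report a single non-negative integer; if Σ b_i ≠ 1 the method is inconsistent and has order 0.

b = (8/5, -3/5)
c = (0, 3)
Σ b_i: 8/5·1 + (-3/5)·1 = 1 ✓
b·c: (-3/5)·3 = -9/5 ≠ 1/2 ⇒ order 1.

1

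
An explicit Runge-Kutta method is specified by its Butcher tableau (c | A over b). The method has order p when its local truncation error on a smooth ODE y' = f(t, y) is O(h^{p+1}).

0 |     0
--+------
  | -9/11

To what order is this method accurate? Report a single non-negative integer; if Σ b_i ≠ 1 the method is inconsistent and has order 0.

b = (-9/11)
c = (0)
Σ b_i: (-9/11)·1 = -9/11 ≠ 1 ⇒ order 0.

0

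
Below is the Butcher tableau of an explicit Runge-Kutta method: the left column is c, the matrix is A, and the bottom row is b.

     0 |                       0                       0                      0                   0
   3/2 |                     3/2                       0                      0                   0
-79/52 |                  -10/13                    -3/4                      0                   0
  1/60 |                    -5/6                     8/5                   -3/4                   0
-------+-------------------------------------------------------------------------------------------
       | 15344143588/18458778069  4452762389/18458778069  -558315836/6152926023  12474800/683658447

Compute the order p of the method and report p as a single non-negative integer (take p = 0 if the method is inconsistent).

3

b = (15344143588/18458778069, 4452762389/18458778069, -558315836/6152926023, 12474800/683658447)
c = (0, 3/2, -79/52, 1/60)
Ac = (0, 0, -9/8, 3681/1040)
Σ b_i: 15344143588/18458778069·1 + 4452762389/18458778069·1 + (-558315836/6152926023)·1 + 12474800/683658447·1 = 1 ✓
b·c: 4452762389/18458778069·3/2 + (-558315836/6152926023)·(-79/52) + 12474800/683658447·1/60 = 1/2 ✓
b·c²: 4452762389/18458778069·9/4 + (-558315836/6152926023)·6241/2704 + 12474800/683658447·1/3600 = 1/3 ✓
b·Ac: (-558315836/6152926023)·(-9/8) + 12474800/683658447·3681/1040 = 1/6 ✓
b·c³: 4452762389/18458778069·27/8 + (-558315836/6152926023)·(-493039/140608) + 12474800/683658447·1/216000 = 21737292610049/19197129191760 ≠ 1/4 ⇒ order 3.
b·(c∘Ac): (-558315836/6152926023)·711/416 + 12474800/683658447·1227/20800 = -842323451/5469267576 ≠ 1/8
b·Ac²: (-558315836/6152926023)·(-27/16) + 12474800/683658447·101073/54080 = 554662503/2962519937 ≠ 1/12
b·A²c: 12474800/683658447·27/32 = 7017075/455772298 ≠ 1/24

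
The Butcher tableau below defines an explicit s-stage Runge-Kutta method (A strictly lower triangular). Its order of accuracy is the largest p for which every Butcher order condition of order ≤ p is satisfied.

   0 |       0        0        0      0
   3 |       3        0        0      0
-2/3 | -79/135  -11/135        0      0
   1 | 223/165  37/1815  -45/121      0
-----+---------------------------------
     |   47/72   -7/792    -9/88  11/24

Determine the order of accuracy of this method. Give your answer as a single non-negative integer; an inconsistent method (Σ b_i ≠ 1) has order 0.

b = (47/72, -7/792, -9/88, 11/24)
c = (0, 3, -2/3, 1)
Ac = (0, 0, -11/45, 17/55)
Σ b_i: 47/72·1 + (-7/792)·1 + (-9/88)·1 + 11/24·1 = 1 ✓
b·c: (-7/792)·3 + (-9/88)·(-2/3) + 11/24·1 = 1/2 ✓
b·c²: (-7/792)·9 + (-9/88)·4/9 + 11/24·1 = 1/3 ✓
b·Ac: (-9/88)·(-11/45) + 11/24·17/55 = 1/6 ✓
b·c³: (-7/792)·27 + (-9/88)·(-8/27) + 11/24·1 = 1/4 ✓
b·(c∘Ac): (-9/88)·22/135 + 11/24·17/55 = 1/8 ✓
b·Ac²: (-9/88)·(-11/15) + 11/24·1/55 = 1/12 ✓
b·A²c: 11/24·1/11 = 1/24 ✓; 4 stages ⇒ order 4.

4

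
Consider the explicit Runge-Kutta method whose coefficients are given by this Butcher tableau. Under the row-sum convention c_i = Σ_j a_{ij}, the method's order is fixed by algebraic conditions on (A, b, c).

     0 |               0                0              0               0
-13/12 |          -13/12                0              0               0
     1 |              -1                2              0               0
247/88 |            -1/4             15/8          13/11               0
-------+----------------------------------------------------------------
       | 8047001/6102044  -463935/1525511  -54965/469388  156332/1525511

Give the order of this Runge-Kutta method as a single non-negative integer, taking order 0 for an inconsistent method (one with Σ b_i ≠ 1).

b = (8047001/6102044, -463935/1525511, -54965/469388, 156332/1525511)
c = (0, -13/12, 1, 247/88)
Ac = (0, 0, -13/6, -299/352)
Σ b_i: 8047001/6102044·1 + (-463935/1525511)·1 + (-54965/469388)·1 + 156332/1525511·1 = 1 ✓
b·c: (-463935/1525511)·(-13/12) + (-54965/469388)·1 + 156332/1525511·247/88 = 1/2 ✓
b·c²: (-463935/1525511)·169/144 + (-54965/469388)·1 + 156332/1525511·61009/7744 = 1/3 ✓
b·Ac: (-54965/469388)·(-13/6) + 156332/1525511·(-299/352) = 1/6 ✓
b·c³: (-463935/1525511)·(-2197/1728) + (-54965/469388)·1 + 156332/1525511·15069223/681472 = 3770551087/1487021184 ≠ 1/4 ⇒ order 3.
b·(c∘Ac): (-54965/469388)·(-13/6) + 156332/1525511·(-73853/30976) = 211471/22530624 ≠ 1/8
b·Ac²: (-54965/469388)·169/72 + 156332/1525511·14287/4224 = 606289/8448984 ≠ 1/12
b·A²c: 156332/1525511·(-169/66) = -92378/352041 ≠ 1/24

3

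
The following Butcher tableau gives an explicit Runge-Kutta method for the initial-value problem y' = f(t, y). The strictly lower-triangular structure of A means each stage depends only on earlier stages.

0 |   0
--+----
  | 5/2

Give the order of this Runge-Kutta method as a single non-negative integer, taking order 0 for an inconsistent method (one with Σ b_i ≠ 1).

0

b = (5/2)
c = (0)
Σ b_i: 5/2·1 = 5/2 ≠ 1 ⇒ order 0.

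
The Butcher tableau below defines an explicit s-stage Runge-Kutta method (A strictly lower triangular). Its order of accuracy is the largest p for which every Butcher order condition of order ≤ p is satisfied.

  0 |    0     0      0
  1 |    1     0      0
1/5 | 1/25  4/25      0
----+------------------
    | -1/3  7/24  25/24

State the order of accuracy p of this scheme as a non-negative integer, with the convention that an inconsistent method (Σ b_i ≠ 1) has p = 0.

b = (-1/3, 7/24, 25/24)
c = (0, 1, 1/5)
Ac = (0, 0, 4/25)
Σ b_i: (-1/3)·1 + 7/24·1 + 25/24·1 = 1 ✓
b·c: 7/24·1 + 25/24·1/5 = 1/2 ✓
b·c²: 7/24·1 + 25/24·1/25 = 1/3 ✓
b·Ac: 25/24·4/25 = 1/6 ✓; 3 stages ⇒ order 3.

3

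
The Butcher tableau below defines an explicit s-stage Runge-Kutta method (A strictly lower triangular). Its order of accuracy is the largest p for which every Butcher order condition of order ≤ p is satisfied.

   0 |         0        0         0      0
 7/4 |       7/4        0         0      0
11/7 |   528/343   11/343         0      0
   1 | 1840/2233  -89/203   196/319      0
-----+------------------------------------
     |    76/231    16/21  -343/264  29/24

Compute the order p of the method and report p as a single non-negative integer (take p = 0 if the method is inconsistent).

b = (76/231, 16/21, -343/264, 29/24)
c = (0, 7/4, 11/7, 1)
Ac = (0, 0, 11/196, 23/116)
Σ b_i: 76/231·1 + 16/21·1 + (-343/264)·1 + 29/24·1 = 1 ✓
b·c: 16/21·7/4 + (-343/264)·11/7 + 29/24·1 = 1/2 ✓
b·c²: 16/21·49/16 + (-343/264)·121/49 + 29/24·1 = 1/3 ✓
b·Ac: (-343/264)·11/196 + 29/24·23/116 = 1/6 ✓
b·c³: 16/21·343/64 + (-343/264)·1331/343 + 29/24·1 = 1/4 ✓
b·(c∘Ac): (-343/264)·121/1372 + 29/24·23/116 = 1/8 ✓
b·Ac²: (-343/264)·11/112 + 29/24·81/464 = 1/12 ✓
b·A²c: 29/24·1/29 = 1/24 ✓; 4 stages ⇒ order 4.

4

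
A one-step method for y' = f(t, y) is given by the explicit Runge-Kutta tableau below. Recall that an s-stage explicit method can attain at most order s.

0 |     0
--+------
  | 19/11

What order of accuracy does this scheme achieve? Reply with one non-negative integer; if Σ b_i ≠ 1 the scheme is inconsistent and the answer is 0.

b = (19/11)
c = (0)
Σ b_i: 19/11·1 = 19/11 ≠ 1 ⇒ order 0.

0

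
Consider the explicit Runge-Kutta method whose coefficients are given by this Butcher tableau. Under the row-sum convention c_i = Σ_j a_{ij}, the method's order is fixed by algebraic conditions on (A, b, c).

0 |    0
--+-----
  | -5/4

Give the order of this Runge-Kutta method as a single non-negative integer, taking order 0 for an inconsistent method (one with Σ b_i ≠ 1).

b = (-5/4)
c = (0)
Σ b_i: (-5/4)·1 = -5/4 ≠ 1 ⇒ order 0.

0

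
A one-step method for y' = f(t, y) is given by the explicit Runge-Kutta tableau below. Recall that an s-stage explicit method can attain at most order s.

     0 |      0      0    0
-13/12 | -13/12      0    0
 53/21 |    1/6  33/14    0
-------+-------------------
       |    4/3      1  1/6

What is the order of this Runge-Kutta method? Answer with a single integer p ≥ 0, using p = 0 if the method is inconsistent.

b = (4/3, 1, 1/6)
c = (0, -13/12, 53/21)
Ac = (0, 0, -143/56)
Σ b_i: 4/3·1 + 1·1 + 1/6·1 = 5/2 ≠ 1 ⇒ order 0.

0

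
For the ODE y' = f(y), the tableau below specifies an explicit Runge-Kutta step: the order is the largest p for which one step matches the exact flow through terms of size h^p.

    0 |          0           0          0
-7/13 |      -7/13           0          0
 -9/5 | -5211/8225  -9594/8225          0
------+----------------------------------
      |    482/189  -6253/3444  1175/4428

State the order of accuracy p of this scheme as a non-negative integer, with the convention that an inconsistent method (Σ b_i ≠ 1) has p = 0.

b = (482/189, -6253/3444, 1175/4428)
c = (0, -7/13, -9/5)
Ac = (0, 0, 738/1175)
Σ b_i: 482/189·1 + (-6253/3444)·1 + 1175/4428·1 = 1 ✓
b·c: (-6253/3444)·(-7/13) + 1175/4428·(-9/5) = 1/2 ✓
b·c²: (-6253/3444)·49/169 + 1175/4428·81/25 = 1/3 ✓
b·Ac: 1175/4428·738/1175 = 1/6 ✓; 3 stages ⇒ order 3.

3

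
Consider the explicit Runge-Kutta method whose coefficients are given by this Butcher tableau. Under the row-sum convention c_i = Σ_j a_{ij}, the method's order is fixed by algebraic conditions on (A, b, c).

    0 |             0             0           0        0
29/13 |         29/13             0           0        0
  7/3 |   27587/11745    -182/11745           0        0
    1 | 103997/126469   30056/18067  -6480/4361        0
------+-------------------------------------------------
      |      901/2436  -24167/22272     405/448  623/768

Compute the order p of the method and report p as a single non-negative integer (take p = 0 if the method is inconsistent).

4

b = (901/2436, -24167/22272, 405/448, 623/768)
c = (0, 29/13, 7/3, 1)
Ac = (0, 0, -14/405, 152/623)
Σ b_i: 901/2436·1 + (-24167/22272)·1 + 405/448·1 + 623/768·1 = 1 ✓
b·c: (-24167/22272)·29/13 + 405/448·7/3 + 623/768·1 = 1/2 ✓
b·c²: (-24167/22272)·841/169 + 405/448·49/9 + 623/768·1 = 1/3 ✓
b·Ac: 405/448·(-14/405) + 623/768·152/623 = 1/6 ✓
b·c³: (-24167/22272)·24389/2197 + 405/448·343/27 + 623/768·1 = 1/4 ✓
b·(c∘Ac): 405/448·(-98/1215) + 623/768·152/623 = 1/8 ✓
b·Ac²: 405/448·(-406/5265) + 623/768·1528/8099 = 1/12 ✓
b·A²c: 623/768·32/623 = 1/24 ✓; 4 stages ⇒ order 4.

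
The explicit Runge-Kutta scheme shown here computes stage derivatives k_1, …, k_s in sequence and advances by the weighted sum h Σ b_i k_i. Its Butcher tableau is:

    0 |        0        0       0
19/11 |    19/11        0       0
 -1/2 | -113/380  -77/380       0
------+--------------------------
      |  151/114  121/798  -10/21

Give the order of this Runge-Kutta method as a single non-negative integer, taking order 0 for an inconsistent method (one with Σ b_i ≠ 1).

3

b = (151/114, 121/798, -10/21)
c = (0, 19/11, -1/2)
Ac = (0, 0, -7/20)
Σ b_i: 151/114·1 + 121/798·1 + (-10/21)·1 = 1 ✓
b·c: 121/798·19/11 + (-10/21)·(-1/2) = 1/2 ✓
b·c²: 121/798·361/121 + (-10/21)·1/4 = 1/3 ✓
b·Ac: (-10/21)·(-7/20) = 1/6 ✓; 3 stages ⇒ order 3.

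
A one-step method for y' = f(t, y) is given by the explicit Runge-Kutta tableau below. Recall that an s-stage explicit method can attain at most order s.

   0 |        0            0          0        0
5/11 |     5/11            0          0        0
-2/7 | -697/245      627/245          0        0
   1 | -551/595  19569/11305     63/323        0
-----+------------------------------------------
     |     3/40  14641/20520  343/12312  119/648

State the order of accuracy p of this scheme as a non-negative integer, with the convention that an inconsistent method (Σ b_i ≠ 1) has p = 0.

4

b = (3/40, 14641/20520, 343/12312, 119/648)
c = (0, 5/11, -2/7, 1)
Ac = (0, 0, 57/49, 87/119)
Σ b_i: 3/40·1 + 14641/20520·1 + 343/12312·1 + 119/648·1 = 1 ✓
b·c: 14641/20520·5/11 + 343/12312·(-2/7) + 119/648·1 = 1/2 ✓
b·c²: 14641/20520·25/121 + 343/12312·4/49 + 119/648·1 = 1/3 ✓
b·Ac: 343/12312·57/49 + 119/648·87/119 = 1/6 ✓
b·c³: 14641/20520·125/1331 + 343/12312·(-8/343) + 119/648·1 = 1/4 ✓
b·(c∘Ac): 343/12312·(-114/343) + 119/648·87/119 = 1/8 ✓
b·Ac²: 343/12312·285/539 + 119/648·489/1309 = 1/12 ✓
b·A²c: 119/648·27/119 = 1/24 ✓; 4 stages ⇒ order 4.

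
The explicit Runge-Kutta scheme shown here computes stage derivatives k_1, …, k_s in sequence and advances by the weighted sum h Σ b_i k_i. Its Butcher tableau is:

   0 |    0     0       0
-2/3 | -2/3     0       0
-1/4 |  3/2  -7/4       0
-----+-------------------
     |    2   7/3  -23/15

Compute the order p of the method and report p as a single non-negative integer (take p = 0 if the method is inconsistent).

b = (2, 7/3, -23/15)
c = (0, -2/3, -1/4)
Ac = (0, 0, 7/6)
Σ b_i: 2·1 + 7/3·1 + (-23/15)·1 = 14/5 ≠ 1 ⇒ order 0.

0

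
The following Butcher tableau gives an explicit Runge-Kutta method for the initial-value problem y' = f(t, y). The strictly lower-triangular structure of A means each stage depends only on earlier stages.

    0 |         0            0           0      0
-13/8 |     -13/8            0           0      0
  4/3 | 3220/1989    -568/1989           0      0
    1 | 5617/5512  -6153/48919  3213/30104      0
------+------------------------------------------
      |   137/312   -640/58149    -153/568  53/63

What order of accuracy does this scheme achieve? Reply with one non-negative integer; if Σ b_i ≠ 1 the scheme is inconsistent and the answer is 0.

4

b = (137/312, -640/58149, -153/568, 53/63)
c = (0, -13/8, 4/3, 1)
Ac = (0, 0, 71/153, 147/424)
Σ b_i: 137/312·1 + (-640/58149)·1 + (-153/568)·1 + 53/63·1 = 1 ✓
b·c: (-640/58149)·(-13/8) + (-153/568)·4/3 + 53/63·1 = 1/2 ✓
b·c²: (-640/58149)·169/64 + (-153/568)·16/9 + 53/63·1 = 1/3 ✓
b·Ac: (-153/568)·71/153 + 53/63·147/424 = 1/6 ✓
b·c³: (-640/58149)·(-2197/512) + (-153/568)·64/27 + 53/63·1 = 1/4 ✓
b·(c∘Ac): (-153/568)·284/459 + 53/63·147/424 = 1/8 ✓
b·Ac²: (-153/568)·(-923/1224) + 53/63·(-483/3392) = 1/12 ✓
b·A²c: 53/63·21/424 = 1/24 ✓; 4 stages ⇒ order 4.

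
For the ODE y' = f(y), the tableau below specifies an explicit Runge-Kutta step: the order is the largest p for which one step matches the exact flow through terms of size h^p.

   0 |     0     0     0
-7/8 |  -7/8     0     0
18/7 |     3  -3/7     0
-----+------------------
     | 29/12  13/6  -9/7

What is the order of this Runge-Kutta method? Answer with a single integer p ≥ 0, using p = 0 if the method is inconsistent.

0

b = (29/12, 13/6, -9/7)
c = (0, -7/8, 18/7)
Ac = (0, 0, 3/8)
Σ b_i: 29/12·1 + 13/6·1 + (-9/7)·1 = 277/84 ≠ 1 ⇒ order 0.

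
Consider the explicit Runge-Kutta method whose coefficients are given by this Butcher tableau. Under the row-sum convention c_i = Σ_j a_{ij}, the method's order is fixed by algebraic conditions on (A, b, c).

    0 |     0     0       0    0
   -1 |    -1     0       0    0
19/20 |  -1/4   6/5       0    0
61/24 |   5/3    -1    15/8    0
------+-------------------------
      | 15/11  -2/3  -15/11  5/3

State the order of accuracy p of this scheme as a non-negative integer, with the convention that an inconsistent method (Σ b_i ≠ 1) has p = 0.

b = (15/11, -2/3, -15/11, 5/3)
c = (0, -1, 19/20, 61/24)
Ac = (0, 0, -6/5, 89/32)
Σ b_i: 15/11·1 + (-2/3)·1 + (-15/11)·1 + 5/3·1 = 1 ✓
b·c: (-2/3)·(-1) + (-15/11)·19/20 + 5/3·61/24 = 2857/792 ≠ 1/2 ⇒ order 1.

1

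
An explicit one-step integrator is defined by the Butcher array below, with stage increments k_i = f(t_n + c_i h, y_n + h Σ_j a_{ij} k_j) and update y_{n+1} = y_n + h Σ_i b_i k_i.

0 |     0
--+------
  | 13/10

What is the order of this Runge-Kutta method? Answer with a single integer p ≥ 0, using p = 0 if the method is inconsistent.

0

b = (13/10)
c = (0)
Σ b_i: 13/10·1 = 13/10 ≠ 1 ⇒ order 0.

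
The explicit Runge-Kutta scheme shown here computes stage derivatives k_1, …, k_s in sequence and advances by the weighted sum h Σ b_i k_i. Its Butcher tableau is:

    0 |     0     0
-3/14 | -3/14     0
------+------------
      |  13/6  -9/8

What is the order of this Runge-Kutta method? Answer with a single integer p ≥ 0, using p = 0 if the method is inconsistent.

b = (13/6, -9/8)
c = (0, -3/14)
Σ b_i: 13/6·1 + (-9/8)·1 = 25/24 ≠ 1 ⇒ order 0.

0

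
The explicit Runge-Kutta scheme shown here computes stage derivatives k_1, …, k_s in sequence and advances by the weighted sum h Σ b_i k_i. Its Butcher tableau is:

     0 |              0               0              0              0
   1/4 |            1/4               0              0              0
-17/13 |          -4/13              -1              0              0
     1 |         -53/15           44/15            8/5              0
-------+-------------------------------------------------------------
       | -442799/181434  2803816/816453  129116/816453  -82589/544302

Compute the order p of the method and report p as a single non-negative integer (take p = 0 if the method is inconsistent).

3

b = (-442799/181434, 2803816/816453, 129116/816453, -82589/544302)
c = (0, 1/4, -17/13, 1)
Ac = (0, 0, -1/4, -53/39)
Σ b_i: (-442799/181434)·1 + 2803816/816453·1 + 129116/816453·1 + (-82589/544302)·1 = 1 ✓
b·c: 2803816/816453·1/4 + 129116/816453·(-17/13) + (-82589/544302)·1 = 1/2 ✓
b·c²: 2803816/816453·1/16 + 129116/816453·289/169 + (-82589/544302)·1 = 1/3 ✓
b·Ac: 129116/816453·(-1/4) + (-82589/544302)·(-53/39) = 1/6 ✓
b·c³: 2803816/816453·1/64 + 129116/816453·(-4913/2197) + (-82589/544302)·1 = -4261771/9434568 ≠ 1/4 ⇒ order 3.
b·(c∘Ac): 129116/816453·17/52 + (-82589/544302)·(-53/39) = 140377/544302 ≠ 1/8
b·Ac²: 129116/816453·(-1/16) + (-82589/544302)·29603/10140 = -21362681/47172840 ≠ 1/12
b·A²c: (-82589/544302)·(-2/5) = 82589/1360755 ≠ 1/24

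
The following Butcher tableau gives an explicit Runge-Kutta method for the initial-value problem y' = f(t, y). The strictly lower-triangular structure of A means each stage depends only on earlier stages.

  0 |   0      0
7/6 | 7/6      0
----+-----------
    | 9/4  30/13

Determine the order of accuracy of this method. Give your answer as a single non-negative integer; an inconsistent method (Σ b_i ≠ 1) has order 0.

b = (9/4, 30/13)
c = (0, 7/6)
Σ b_i: 9/4·1 + 30/13·1 = 237/52 ≠ 1 ⇒ order 0.

0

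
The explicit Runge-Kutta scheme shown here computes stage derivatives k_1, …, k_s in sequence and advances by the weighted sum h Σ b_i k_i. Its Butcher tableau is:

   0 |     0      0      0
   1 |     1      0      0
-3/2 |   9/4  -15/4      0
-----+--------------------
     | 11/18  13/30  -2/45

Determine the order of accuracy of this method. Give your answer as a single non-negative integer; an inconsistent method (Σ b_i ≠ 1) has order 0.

3

b = (11/18, 13/30, -2/45)
c = (0, 1, -3/2)
Ac = (0, 0, -15/4)
Σ b_i: 11/18·1 + 13/30·1 + (-2/45)·1 = 1 ✓
b·c: 13/30·1 + (-2/45)·(-3/2) = 1/2 ✓
b·c²: 13/30·1 + (-2/45)·9/4 = 1/3 ✓
b·Ac: (-2/45)·(-15/4) = 1/6 ✓; 3 stages ⇒ order 3.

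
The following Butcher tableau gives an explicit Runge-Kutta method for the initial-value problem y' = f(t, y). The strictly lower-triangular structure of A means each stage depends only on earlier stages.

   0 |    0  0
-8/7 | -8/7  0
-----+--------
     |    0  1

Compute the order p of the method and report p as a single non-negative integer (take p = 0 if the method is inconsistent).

1

b = (0, 1)
c = (0, -8/7)
Σ b_i: 1·1 = 1 ✓
b·c: 1·(-8/7) = -8/7 ≠ 1/2 ⇒ order 1.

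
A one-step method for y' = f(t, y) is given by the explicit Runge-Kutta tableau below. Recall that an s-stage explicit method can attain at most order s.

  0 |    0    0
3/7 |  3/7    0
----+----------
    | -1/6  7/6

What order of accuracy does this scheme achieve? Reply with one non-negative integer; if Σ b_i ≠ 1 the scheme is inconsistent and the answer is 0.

b = (-1/6, 7/6)
c = (0, 3/7)
Σ b_i: (-1/6)·1 + 7/6·1 = 1 ✓
b·c: 7/6·3/7 = 1/2 ✓; 2 stages ⇒ order 2.

2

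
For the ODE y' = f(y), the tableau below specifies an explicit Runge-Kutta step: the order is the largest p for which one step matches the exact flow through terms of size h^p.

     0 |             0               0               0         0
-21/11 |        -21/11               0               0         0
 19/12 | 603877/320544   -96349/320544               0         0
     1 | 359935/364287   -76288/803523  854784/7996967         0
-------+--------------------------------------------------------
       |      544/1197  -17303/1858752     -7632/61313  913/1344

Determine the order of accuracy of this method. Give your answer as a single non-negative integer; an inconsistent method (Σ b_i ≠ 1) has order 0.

b = (544/1197, -17303/1858752, -7632/61313, 913/1344)
c = (0, -21/11, 19/12, 1)
Ac = (0, 0, 8759/15264, 320/913)
Σ b_i: 544/1197·1 + (-17303/1858752)·1 + (-7632/61313)·1 + 913/1344·1 = 1 ✓
b·c: (-17303/1858752)·(-21/11) + (-7632/61313)·19/12 + 913/1344·1 = 1/2 ✓
b·c²: (-17303/1858752)·441/121 + (-7632/61313)·361/144 + 913/1344·1 = 1/3 ✓
b·Ac: (-7632/61313)·8759/15264 + 913/1344·320/913 = 1/6 ✓
b·c³: (-17303/1858752)·(-9261/1331) + (-7632/61313)·6859/1728 + 913/1344·1 = 1/4 ✓
b·(c∘Ac): (-7632/61313)·166421/183168 + 913/1344·320/913 = 1/8 ✓
b·Ac²: (-7632/61313)·(-61313/55968) + 913/1344·(-784/10043) = 1/12 ✓
b·A²c: 913/1344·56/913 = 1/24 ✓; 4 stages ⇒ order 4.

4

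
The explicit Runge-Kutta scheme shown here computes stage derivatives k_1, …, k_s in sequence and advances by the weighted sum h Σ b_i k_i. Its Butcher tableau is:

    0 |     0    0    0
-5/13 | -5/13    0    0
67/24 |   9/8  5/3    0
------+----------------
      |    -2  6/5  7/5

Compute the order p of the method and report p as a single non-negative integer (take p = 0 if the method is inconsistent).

0

b = (-2, 6/5, 7/5)
c = (0, -5/13, 67/24)
Ac = (0, 0, -25/39)
Σ b_i: (-2)·1 + 6/5·1 + 7/5·1 = 3/5 ≠ 1 ⇒ order 0.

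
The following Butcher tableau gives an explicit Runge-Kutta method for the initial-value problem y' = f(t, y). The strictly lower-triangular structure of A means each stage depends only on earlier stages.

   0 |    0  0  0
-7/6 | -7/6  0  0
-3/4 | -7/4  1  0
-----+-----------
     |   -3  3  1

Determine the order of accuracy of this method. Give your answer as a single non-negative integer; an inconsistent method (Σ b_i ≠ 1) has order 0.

1

b = (-3, 3, 1)
c = (0, -7/6, -3/4)
Ac = (0, 0, -7/6)
Σ b_i: (-3)·1 + 3·1 + 1·1 = 1 ✓
b·c: 3·(-7/6) + 1·(-3/4) = -17/4 ≠ 1/2 ⇒ order 1.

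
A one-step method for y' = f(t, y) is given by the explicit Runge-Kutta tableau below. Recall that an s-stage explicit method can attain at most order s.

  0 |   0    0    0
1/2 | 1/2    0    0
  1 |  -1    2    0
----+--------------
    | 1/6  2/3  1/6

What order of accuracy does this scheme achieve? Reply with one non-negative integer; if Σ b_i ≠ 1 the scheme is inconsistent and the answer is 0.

b = (1/6, 2/3, 1/6)
c = (0, 1/2, 1)
Ac = (0, 0, 1)
Σ b_i: 1/6·1 + 2/3·1 + 1/6·1 = 1 ✓
b·c: 2/3·1/2 + 1/6·1 = 1/2 ✓
b·c²: 2/3·1/4 + 1/6·1 = 1/3 ✓
b·Ac: 1/6·1 = 1/6 ✓; 3 stages ⇒ order 3.

3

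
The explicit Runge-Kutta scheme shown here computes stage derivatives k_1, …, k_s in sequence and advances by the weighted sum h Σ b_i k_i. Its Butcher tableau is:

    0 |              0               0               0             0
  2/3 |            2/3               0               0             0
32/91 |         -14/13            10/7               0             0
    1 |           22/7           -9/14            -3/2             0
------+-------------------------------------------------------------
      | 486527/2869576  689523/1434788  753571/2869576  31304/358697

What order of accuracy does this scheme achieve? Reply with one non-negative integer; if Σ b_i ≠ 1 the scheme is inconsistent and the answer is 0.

b = (486527/2869576, 689523/1434788, 753571/2869576, 31304/358697)
c = (0, 2/3, 32/91, 1)
Ac = (0, 0, 20/21, -87/91)
Σ b_i: 486527/2869576·1 + 689523/1434788·1 + 753571/2869576·1 + 31304/358697·1 = 1 ✓
b·c: 689523/1434788·2/3 + 753571/2869576·32/91 + 31304/358697·1 = 1/2 ✓
b·c²: 689523/1434788·4/9 + 753571/2869576·1024/8281 + 31304/358697·1 = 1/3 ✓
b·Ac: 753571/2869576·20/21 + 31304/358697·(-87/91) = 1/6 ✓
b·c³: 689523/1434788·8/27 + 753571/2869576·32768/753571 + 31304/358697·1 = 778282/3228273 ≠ 1/4 ⇒ order 3.
b·(c∘Ac): 753571/2869576·640/1911 + 31304/358697·(-87/91) = 4856/1076091 ≠ 1/8
b·Ac²: 753571/2869576·40/63 + 31304/358697·(-3902/8281) = 36901523/293772843 ≠ 1/12
b·A²c: 31304/358697·(-10/7) = -44720/358697 ≠ 1/24

3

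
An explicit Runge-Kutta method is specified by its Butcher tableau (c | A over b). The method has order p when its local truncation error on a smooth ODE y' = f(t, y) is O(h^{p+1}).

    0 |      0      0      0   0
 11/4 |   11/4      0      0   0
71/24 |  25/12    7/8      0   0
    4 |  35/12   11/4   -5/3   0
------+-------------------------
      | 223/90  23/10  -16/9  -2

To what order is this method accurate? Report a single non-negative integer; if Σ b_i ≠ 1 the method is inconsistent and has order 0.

b = (223/90, 23/10, -16/9, -2)
c = (0, 11/4, 71/24, 4)
Ac = (0, 0, 77/32, 379/144)
Σ b_i: 223/90·1 + 23/10·1 + (-16/9)·1 + (-2)·1 = 1 ✓
b·c: 23/10·11/4 + (-16/9)·71/24 + (-2)·4 = -7489/1080 ≠ 1/2 ⇒ order 1.

1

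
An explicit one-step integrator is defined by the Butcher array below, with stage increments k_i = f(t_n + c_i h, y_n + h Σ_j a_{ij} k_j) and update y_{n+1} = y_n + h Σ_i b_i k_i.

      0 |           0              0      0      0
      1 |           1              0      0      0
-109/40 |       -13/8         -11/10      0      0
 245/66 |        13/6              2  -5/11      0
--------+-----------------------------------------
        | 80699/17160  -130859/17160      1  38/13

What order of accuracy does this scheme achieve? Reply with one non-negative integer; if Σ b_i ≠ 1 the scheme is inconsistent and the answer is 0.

2

b = (80699/17160, -130859/17160, 1, 38/13)
c = (0, 1, -109/40, 245/66)
Ac = (0, 0, -11/10, 285/88)
Σ b_i: 80699/17160·1 + (-130859/17160)·1 + 1·1 + 38/13·1 = 1 ✓
b·c: (-130859/17160)·1 + 1·(-109/40) + 38/13·245/66 = 1/2 ✓
b·c²: (-130859/17160)·1 + 1·11881/1600 + 38/13·60025/4356 = 907845437/22651200 ≠ 1/3 ⇒ order 2.
b·Ac: 1·(-11/10) + 38/13·285/88 = 23929/2860 ≠ 1/6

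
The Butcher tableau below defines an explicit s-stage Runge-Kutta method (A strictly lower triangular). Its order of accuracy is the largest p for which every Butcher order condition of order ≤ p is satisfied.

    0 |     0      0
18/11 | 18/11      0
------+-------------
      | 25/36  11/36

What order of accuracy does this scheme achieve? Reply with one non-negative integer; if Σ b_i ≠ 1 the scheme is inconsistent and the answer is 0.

2

b = (25/36, 11/36)
c = (0, 18/11)
Σ b_i: 25/36·1 + 11/36·1 = 1 ✓
b·c: 11/36·18/11 = 1/2 ✓; 2 stages ⇒ order 2.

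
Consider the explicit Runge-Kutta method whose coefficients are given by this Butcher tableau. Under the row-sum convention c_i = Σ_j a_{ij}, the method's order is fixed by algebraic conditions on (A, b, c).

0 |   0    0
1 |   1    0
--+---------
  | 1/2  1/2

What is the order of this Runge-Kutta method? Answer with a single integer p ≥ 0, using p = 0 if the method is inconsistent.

2

b = (1/2, 1/2)
c = (0, 1)
Σ b_i: 1/2·1 + 1/2·1 = 1 ✓
b·c: 1/2·1 = 1/2 ✓; 2 stages ⇒ order 2.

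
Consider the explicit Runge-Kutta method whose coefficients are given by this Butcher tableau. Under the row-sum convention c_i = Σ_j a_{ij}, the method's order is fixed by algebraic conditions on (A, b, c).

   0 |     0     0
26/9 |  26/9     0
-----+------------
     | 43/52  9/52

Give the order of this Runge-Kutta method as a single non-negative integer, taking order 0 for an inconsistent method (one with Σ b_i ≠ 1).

2

b = (43/52, 9/52)
c = (0, 26/9)
Σ b_i: 43/52·1 + 9/52·1 = 1 ✓
b·c: 9/52·26/9 = 1/2 ✓; 2 stages ⇒ order 2.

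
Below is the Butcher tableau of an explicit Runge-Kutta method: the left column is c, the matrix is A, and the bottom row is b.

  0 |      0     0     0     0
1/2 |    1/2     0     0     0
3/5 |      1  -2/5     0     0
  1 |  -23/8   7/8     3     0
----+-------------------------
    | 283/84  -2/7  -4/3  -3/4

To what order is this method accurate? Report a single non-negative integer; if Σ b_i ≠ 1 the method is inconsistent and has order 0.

b = (283/84, -2/7, -4/3, -3/4)
c = (0, 1/2, 3/5, 1)
Ac = (0, 0, -1/5, 179/80)
Σ b_i: 283/84·1 + (-2/7)·1 + (-4/3)·1 + (-3/4)·1 = 1 ✓
b·c: (-2/7)·1/2 + (-4/3)·3/5 + (-3/4)·1 = -237/140 ≠ 1/2 ⇒ order 1.

1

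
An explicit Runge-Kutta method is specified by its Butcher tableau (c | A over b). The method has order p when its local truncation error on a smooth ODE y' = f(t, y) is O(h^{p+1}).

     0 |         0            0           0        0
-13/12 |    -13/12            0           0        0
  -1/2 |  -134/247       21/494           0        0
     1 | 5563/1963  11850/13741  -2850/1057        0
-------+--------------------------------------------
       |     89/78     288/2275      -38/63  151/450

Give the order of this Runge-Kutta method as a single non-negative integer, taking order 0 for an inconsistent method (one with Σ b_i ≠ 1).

4

b = (89/78, 288/2275, -38/63, 151/450)
c = (0, -13/12, -1/2, 1)
Ac = (0, 0, -7/152, 125/302)
Σ b_i: 89/78·1 + 288/2275·1 + (-38/63)·1 + 151/450·1 = 1 ✓
b·c: 288/2275·(-13/12) + (-38/63)·(-1/2) + 151/450·1 = 1/2 ✓
b·c²: 288/2275·169/144 + (-38/63)·1/4 + 151/450·1 = 1/3 ✓
b·Ac: (-38/63)·(-7/152) + 151/450·125/302 = 1/6 ✓
b·c³: 288/2275·(-2197/1728) + (-38/63)·(-1/8) + 151/450·1 = 1/4 ✓
b·(c∘Ac): (-38/63)·7/304 + 151/450·125/302 = 1/8 ✓
b·Ac²: (-38/63)·91/1824 + 151/450·1225/3624 = 1/12 ✓
b·A²c: 151/450·75/604 = 1/24 ✓; 4 stages ⇒ order 4.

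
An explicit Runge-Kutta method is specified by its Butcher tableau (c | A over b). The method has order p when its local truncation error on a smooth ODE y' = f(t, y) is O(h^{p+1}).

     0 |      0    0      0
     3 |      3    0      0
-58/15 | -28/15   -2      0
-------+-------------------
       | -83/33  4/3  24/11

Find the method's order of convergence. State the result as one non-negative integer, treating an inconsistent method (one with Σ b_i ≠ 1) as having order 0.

1

b = (-83/33, 4/3, 24/11)
c = (0, 3, -58/15)
Ac = (0, 0, -6)
Σ b_i: (-83/33)·1 + 4/3·1 + 24/11·1 = 1 ✓
b·c: 4/3·3 + 24/11·(-58/15) = -244/55 ≠ 1/2 ⇒ order 1.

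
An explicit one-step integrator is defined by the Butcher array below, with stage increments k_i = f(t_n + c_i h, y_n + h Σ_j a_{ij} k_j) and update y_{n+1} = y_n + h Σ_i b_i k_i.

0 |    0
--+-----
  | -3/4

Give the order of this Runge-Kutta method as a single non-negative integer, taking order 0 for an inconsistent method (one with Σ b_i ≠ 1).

0

b = (-3/4)
c = (0)
Σ b_i: (-3/4)·1 = -3/4 ≠ 1 ⇒ order 0.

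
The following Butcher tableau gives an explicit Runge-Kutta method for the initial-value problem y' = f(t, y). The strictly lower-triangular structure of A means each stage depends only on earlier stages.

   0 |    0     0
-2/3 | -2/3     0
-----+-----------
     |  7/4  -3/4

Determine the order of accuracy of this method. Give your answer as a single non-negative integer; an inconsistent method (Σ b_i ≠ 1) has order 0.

2

b = (7/4, -3/4)
c = (0, -2/3)
Σ b_i: 7/4·1 + (-3/4)·1 = 1 ✓
b·c: (-3/4)·(-2/3) = 1/2 ✓; 2 stages ⇒ order 2.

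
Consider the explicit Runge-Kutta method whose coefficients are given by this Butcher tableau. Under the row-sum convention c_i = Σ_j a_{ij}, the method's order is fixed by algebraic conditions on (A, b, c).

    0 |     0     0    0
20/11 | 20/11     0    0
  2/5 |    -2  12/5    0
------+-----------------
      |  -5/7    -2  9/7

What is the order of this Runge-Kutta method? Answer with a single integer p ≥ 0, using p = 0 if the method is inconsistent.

0

b = (-5/7, -2, 9/7)
c = (0, 20/11, 2/5)
Ac = (0, 0, 48/11)
Σ b_i: (-5/7)·1 + (-2)·1 + 9/7·1 = -10/7 ≠ 1 ⇒ order 0.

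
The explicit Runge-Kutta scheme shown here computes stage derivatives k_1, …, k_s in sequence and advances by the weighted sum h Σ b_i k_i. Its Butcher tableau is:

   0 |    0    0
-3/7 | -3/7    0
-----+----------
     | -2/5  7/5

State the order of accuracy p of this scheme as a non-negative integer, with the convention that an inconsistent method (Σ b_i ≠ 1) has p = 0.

1

b = (-2/5, 7/5)
c = (0, -3/7)
Σ b_i: (-2/5)·1 + 7/5·1 = 1 ✓
b·c: 7/5·(-3/7) = -3/5 ≠ 1/2 ⇒ order 1.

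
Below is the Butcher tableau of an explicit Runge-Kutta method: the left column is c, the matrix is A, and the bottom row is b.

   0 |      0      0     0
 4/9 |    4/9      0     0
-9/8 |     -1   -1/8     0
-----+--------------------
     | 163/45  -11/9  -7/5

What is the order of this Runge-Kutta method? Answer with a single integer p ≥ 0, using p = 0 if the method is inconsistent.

b = (163/45, -11/9, -7/5)
c = (0, 4/9, -9/8)
Ac = (0, 0, -1/18)
Σ b_i: 163/45·1 + (-11/9)·1 + (-7/5)·1 = 1 ✓
b·c: (-11/9)·4/9 + (-7/5)·(-9/8) = 3343/3240 ≠ 1/2 ⇒ order 1.

1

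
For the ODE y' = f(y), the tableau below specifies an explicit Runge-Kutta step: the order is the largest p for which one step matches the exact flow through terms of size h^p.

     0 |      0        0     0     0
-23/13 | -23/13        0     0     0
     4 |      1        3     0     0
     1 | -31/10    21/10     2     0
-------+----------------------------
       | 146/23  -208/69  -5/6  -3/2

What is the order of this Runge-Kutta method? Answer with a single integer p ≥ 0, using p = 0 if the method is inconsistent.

b = (146/23, -208/69, -5/6, -3/2)
c = (0, -23/13, 4, 1)
Ac = (0, 0, -69/13, 557/130)
Σ b_i: 146/23·1 + (-208/69)·1 + (-5/6)·1 + (-3/2)·1 = 1 ✓
b·c: (-208/69)·(-23/13) + (-5/6)·4 + (-3/2)·1 = 1/2 ✓
b·c²: (-208/69)·529/169 + (-5/6)·16 + (-3/2)·1 = -631/26 ≠ 1/3 ⇒ order 2.
b·Ac: (-5/6)·(-69/13) + (-3/2)·557/130 = -521/260 ≠ 1/6

2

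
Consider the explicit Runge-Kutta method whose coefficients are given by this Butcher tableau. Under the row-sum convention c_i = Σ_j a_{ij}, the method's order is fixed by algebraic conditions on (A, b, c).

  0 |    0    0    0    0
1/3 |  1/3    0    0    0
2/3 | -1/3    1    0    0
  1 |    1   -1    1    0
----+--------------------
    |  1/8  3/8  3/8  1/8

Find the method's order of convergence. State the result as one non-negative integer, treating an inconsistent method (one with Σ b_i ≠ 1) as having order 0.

b = (1/8, 3/8, 3/8, 1/8)
c = (0, 1/3, 2/3, 1)
Ac = (0, 0, 1/3, 1/3)
Σ b_i: 1/8·1 + 3/8·1 + 3/8·1 + 1/8·1 = 1 ✓
b·c: 3/8·1/3 + 3/8·2/3 + 1/8·1 = 1/2 ✓
b·c²: 3/8·1/9 + 3/8·4/9 + 1/8·1 = 1/3 ✓
b·Ac: 3/8·1/3 + 1/8·1/3 = 1/6 ✓
b·c³: 3/8·1/27 + 3/8·8/27 + 1/8·1 = 1/4 ✓
b·(c∘Ac): 3/8·2/9 + 1/8·1/3 = 1/8 ✓
b·Ac²: 3/8·1/9 + 1/8·1/3 = 1/12 ✓
b·A²c: 1/8·1/3 = 1/24 ✓; 4 stages ⇒ order 4.

4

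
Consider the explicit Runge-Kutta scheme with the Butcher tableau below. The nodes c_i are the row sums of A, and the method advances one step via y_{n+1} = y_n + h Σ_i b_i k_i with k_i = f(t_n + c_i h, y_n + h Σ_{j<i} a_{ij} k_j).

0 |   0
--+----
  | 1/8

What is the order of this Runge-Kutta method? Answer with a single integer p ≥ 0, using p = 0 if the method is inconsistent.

b = (1/8)
c = (0)
Σ b_i: 1/8·1 = 1/8 ≠ 1 ⇒ order 0.

0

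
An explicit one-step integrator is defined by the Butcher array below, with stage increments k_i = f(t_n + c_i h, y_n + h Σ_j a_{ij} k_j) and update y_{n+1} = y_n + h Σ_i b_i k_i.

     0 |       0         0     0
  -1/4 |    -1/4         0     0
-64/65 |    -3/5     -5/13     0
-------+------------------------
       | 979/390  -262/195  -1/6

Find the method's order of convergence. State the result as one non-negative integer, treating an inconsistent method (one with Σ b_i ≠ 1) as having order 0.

b = (979/390, -262/195, -1/6)
c = (0, -1/4, -64/65)
Ac = (0, 0, 5/52)
Σ b_i: 979/390·1 + (-262/195)·1 + (-1/6)·1 = 1 ✓
b·c: (-262/195)·(-1/4) + (-1/6)·(-64/65) = 1/2 ✓
b·c²: (-262/195)·1/16 + (-1/6)·4096/4225 = -24899/101400 ≠ 1/3 ⇒ order 2.
b·Ac: (-1/6)·5/52 = -5/312 ≠ 1/6

2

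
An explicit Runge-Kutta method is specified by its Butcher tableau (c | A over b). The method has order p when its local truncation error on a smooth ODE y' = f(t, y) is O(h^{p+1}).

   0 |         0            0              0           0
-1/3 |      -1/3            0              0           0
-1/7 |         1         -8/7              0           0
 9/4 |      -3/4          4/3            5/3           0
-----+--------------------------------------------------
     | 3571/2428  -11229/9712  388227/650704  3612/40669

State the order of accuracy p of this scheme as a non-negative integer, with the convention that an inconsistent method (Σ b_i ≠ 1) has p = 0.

3

b = (3571/2428, -11229/9712, 388227/650704, 3612/40669)
c = (0, -1/3, -1/7, 9/4)
Ac = (0, 0, 8/21, -43/63)
Σ b_i: 3571/2428·1 + (-11229/9712)·1 + 388227/650704·1 + 3612/40669·1 = 1 ✓
b·c: (-11229/9712)·(-1/3) + 388227/650704·(-1/7) + 3612/40669·9/4 = 1/2 ✓
b·c²: (-11229/9712)·1/9 + 388227/650704·1/49 + 3612/40669·81/16 = 1/3 ✓
b·Ac: 388227/650704·8/21 + 3612/40669·(-43/63) = 1/6 ✓
b·c³: (-11229/9712)·(-1/27) + 388227/650704·(-1/343) + 3612/40669·729/64 = 644123/611856 ≠ 1/4 ⇒ order 3.
b·(c∘Ac): 388227/650704·(-8/147) + 3612/40669·(-43/28) = -205/1214 ≠ 1/8
b·Ac²: 388227/650704·(-8/63) + 3612/40669·241/1323 = -305323/5124294 ≠ 1/12
b·A²c: 3612/40669·40/63 = 6880/122007 ≠ 1/24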